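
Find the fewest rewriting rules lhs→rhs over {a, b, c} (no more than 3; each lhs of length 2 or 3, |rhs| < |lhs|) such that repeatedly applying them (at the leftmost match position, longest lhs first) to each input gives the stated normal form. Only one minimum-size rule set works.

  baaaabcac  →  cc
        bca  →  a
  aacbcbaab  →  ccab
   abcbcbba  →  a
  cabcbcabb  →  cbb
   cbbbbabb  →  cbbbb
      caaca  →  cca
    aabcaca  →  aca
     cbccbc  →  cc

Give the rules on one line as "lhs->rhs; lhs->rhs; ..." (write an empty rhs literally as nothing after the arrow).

  | baaaabcac => caaabcac => cabcac => caac => cc
  | bca => a
  | aacbcbaab => cbcbaab => cbaab => ccab
  | abcbcbba => abcbba => abba => abc => a

aa->; ba->c; bc->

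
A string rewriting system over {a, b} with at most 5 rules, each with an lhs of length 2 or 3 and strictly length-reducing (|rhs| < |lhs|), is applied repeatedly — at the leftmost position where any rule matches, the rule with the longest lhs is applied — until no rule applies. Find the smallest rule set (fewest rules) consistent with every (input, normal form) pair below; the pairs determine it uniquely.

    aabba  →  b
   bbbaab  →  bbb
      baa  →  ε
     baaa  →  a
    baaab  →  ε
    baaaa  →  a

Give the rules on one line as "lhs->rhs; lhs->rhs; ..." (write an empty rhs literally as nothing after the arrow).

  | aabba => abba => ba => b
  | bbbaab => bbb
  | baa => ε
  | baaa => a

aa->a; ab->; ba->b; baa->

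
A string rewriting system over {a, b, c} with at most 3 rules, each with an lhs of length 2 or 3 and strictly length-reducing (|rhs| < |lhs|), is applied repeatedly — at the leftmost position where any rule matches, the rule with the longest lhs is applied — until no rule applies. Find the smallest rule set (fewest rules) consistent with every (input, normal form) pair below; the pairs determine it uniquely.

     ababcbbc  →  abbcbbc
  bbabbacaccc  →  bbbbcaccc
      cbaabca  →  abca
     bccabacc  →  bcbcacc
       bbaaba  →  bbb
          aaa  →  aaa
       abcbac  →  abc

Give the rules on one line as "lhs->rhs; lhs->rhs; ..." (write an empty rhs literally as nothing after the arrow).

  | ababcbbc => abbcbbc
  | bbabbacaccc => bbbbacaccc => bbbbcaccc
  | cbaabca => abca
  | bccabacc => bcbcacc

ba->b; cab->bc; cba->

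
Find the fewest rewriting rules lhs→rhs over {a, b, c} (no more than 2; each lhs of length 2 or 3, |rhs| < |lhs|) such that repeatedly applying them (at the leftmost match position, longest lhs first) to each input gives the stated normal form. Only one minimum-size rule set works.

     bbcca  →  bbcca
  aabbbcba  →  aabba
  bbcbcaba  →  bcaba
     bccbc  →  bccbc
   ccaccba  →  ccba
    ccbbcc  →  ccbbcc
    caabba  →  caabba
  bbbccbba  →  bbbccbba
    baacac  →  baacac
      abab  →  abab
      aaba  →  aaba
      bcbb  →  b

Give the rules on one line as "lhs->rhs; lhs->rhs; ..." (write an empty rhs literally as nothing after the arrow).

acc->; bcb->

  | bbcca
  | aabbbcba => aabba
  | bbcbcaba => bcaba
  | bccbc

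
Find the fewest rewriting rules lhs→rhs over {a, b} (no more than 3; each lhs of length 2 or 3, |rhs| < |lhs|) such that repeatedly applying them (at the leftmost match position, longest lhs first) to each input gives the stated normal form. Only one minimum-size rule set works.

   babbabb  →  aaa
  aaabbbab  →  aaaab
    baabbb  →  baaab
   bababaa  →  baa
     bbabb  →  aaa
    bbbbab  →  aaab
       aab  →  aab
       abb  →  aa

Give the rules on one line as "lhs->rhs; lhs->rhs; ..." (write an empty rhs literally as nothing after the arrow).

  | babbabb => bbabb => aabb => aaa
  | aaabbbab => aaaabab => aaaab
  | baabbb => baaab
  | bababaa => babaa => baa

bab->b; bb->a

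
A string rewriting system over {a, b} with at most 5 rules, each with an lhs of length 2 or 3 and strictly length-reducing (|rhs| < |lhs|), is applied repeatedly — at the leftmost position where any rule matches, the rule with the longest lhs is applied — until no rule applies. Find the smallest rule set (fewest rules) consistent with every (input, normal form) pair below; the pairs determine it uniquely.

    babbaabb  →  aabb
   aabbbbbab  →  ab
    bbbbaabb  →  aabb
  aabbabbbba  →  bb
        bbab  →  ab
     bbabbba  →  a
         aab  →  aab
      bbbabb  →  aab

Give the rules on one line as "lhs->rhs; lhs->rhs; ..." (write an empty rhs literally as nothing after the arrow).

  | babbaabb => abbaabb => abaabb => baabb => aabb
  | aabbbbbab => aaaabbab => bbabbab => babbab => abbab => abab => bab => ab
  | bbbbaabb => aabaabb => abaabb => baabb => aabb
  | aabbabbbba => aababbbba => ababbbba => babbbba => abbbba => aaaba => bbba => aaa => bb

aaa->bb; aba->ba; ba->a; bbb->aa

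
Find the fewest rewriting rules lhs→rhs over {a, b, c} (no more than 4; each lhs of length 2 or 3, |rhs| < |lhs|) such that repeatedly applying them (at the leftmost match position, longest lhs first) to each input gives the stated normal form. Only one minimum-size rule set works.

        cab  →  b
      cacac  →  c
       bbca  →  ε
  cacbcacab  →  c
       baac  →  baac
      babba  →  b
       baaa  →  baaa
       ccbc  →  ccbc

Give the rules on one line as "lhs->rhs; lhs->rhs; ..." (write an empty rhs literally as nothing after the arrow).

abb->c; bb->; ca->

  | cab => b
  | cacac => cac => c
  | bbca => ca => ε
  | cacbcacab => cbcacab => cbcab => cbb => c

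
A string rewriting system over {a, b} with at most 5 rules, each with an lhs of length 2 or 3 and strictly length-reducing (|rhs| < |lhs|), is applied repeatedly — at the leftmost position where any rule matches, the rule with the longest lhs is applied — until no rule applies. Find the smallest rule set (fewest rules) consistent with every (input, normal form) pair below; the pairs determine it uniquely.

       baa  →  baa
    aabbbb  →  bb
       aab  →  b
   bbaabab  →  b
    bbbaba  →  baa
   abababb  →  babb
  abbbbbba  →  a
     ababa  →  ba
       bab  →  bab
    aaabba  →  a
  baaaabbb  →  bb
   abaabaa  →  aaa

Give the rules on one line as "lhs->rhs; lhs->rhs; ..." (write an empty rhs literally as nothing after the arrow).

aab->b; aba->aa; bba->; bbb->b

  | baa
  | aabbbb => bbbb => bb
  | aab => b
  | bbaabab => abab => aab => b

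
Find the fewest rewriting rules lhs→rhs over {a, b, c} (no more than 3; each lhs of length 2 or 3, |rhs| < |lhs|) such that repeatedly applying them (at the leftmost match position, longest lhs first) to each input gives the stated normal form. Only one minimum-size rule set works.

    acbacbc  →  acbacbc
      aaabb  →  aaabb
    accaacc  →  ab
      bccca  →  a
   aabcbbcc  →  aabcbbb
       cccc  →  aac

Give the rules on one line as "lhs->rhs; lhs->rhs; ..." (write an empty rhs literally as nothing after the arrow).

baa->; cc->b; ccc->aa

  | acbacbc
  | aaabb
  | accaacc => abaacc => acc => ab
  | bccca => baaa => a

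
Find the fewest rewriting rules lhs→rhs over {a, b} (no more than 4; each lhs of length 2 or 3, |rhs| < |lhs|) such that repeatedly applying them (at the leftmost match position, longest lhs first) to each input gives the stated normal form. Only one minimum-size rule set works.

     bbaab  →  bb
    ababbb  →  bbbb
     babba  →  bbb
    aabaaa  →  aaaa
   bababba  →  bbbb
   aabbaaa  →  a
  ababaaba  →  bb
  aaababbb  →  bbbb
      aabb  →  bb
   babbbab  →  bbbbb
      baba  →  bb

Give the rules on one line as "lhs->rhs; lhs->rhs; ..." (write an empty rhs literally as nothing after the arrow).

abb->bb; ba->b; baa->a

  | bbaab => bab => bb
  | ababbb => abbbb => bbbb
  | babba => bbba => bbb
  | aabaaa => aaaa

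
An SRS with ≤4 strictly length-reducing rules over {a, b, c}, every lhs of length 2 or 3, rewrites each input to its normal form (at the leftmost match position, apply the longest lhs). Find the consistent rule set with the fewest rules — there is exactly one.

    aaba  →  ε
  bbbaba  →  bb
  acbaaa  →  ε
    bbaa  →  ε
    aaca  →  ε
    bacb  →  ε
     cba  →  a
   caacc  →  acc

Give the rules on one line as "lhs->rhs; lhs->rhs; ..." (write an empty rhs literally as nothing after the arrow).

  | aaba => ba => ε
  | bbbaba => bbba => bb
  | acbaaa => aaaa => aa => ε
  | bbaa => ba => ε

aa->; ba->; ca->; cb->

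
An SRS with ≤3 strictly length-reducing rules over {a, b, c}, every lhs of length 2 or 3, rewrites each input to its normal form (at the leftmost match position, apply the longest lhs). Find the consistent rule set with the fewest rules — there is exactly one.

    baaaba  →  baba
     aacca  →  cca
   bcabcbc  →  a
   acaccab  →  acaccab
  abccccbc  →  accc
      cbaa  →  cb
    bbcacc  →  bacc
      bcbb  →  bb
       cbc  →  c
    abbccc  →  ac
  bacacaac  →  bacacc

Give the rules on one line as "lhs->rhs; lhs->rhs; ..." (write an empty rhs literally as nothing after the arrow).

  | baaaba => baba
  | aacca => cca
  | bcabcbc => abcbc => abc => a
  | acaccab

aa->; bc->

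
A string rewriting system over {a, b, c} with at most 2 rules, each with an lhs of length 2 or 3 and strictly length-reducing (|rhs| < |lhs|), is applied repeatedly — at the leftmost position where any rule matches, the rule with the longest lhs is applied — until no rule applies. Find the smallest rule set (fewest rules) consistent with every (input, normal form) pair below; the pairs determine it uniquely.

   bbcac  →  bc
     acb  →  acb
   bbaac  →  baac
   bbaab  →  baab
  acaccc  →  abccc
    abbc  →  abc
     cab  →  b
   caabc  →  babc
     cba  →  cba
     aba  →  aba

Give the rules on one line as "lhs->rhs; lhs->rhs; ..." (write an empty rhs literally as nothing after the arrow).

  | bbcac => bcac => bbc => bc
  | acb
  | bbaac => baac
  | bbaab => baab

bb->b; ca->b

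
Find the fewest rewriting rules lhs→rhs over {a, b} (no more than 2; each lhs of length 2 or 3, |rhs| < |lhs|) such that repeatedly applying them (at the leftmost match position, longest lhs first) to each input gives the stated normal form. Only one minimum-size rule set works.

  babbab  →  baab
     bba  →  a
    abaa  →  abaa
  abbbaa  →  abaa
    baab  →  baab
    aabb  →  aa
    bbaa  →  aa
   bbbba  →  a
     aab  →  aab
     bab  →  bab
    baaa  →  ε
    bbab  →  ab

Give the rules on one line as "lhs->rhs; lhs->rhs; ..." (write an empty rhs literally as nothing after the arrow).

aaa->b; bb->

  | babbab => baab
  | bba => a
  | abaa
  | abbbaa => abaa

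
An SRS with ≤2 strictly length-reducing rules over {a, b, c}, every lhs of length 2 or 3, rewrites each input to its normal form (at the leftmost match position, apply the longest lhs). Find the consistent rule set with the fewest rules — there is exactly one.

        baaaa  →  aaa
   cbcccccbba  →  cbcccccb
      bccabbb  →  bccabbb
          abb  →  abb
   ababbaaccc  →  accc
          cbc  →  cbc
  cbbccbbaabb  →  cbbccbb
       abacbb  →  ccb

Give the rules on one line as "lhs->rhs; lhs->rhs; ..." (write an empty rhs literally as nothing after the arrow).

acb->cc; ba->

  | baaaa => aaa
  | cbcccccbba => cbcccccb
  | bccabbb
  | abb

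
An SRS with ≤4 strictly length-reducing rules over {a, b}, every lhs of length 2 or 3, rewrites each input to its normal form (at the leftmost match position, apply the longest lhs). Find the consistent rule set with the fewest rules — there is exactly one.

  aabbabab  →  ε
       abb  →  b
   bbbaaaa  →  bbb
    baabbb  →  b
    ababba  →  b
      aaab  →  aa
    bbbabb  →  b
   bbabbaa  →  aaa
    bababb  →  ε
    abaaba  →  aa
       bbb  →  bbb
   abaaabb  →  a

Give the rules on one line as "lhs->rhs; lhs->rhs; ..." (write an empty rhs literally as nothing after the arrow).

ab->; ba->b; bab->a

  | aabbabab => ababab => abab => ab => ε
  | abb => b
  | bbbaaaa => bbbaaa => bbbaa => bbba => bbb
  | baabbb => babbb => abb => b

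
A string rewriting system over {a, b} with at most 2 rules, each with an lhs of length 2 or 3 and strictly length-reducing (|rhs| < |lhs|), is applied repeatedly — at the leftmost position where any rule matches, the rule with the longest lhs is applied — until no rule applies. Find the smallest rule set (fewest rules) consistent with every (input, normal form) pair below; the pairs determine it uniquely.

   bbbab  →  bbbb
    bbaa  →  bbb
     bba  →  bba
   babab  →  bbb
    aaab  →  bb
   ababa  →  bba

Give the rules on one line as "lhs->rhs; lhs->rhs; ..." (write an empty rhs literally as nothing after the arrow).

  | bbbab => bbbb
  | bbaa => bbb
  | bba
  | babab => bbab => bbb

aa->b; ab->b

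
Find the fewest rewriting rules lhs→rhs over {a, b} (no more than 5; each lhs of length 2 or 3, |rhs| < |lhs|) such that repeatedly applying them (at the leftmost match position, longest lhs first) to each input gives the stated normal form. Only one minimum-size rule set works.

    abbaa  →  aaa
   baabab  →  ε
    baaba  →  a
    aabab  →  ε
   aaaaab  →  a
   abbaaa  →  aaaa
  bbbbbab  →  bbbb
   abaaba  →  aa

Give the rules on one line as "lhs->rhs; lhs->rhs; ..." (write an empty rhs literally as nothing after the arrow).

aab->b; ab->a; ba->a; bab->

  | abbaa => abaa => aaa
  | baabab => aabab => bab => ε
  | baaba => aaba => ba => a
  | aabab => bab => ε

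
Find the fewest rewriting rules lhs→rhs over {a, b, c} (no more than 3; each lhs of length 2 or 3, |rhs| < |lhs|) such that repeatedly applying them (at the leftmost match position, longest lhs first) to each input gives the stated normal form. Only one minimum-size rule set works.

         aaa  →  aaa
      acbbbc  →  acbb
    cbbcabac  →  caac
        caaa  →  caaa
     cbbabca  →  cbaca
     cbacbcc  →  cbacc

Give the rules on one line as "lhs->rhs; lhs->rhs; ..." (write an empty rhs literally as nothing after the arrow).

bab->a; bc->

  | aaa
  | acbbbc => acbb
  | cbbcabac => cbabac => caac
  | caaa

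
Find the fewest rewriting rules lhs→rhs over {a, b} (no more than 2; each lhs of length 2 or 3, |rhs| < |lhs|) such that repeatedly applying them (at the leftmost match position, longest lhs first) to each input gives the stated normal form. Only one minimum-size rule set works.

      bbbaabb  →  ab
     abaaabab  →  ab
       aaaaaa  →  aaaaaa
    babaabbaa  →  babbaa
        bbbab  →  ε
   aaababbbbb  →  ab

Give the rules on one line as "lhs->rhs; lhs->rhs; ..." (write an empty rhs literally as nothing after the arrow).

aab->; bbb->a

  | bbbaabb => aaabb => ab
  | abaaabab => abaab => ab
  | aaaaaa
  | babaabbaa => babbaa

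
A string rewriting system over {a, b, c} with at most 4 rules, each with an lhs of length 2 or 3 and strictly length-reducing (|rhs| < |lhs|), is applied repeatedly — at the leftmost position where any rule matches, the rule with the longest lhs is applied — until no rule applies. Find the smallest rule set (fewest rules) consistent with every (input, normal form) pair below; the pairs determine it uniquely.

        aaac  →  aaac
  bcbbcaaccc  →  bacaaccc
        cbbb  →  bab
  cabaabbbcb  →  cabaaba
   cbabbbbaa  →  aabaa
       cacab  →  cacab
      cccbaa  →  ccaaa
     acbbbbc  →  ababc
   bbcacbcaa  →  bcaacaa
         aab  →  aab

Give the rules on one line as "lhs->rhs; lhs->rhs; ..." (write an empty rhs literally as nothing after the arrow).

  | aaac
  | bcbbcaaccc => bbacaaccc => bacaaccc
  | cbbb => bab
  | cabaabbbcb => cabaabbcb => cabaabcb => cabaaba

bb->b; cb->a; cbb->ba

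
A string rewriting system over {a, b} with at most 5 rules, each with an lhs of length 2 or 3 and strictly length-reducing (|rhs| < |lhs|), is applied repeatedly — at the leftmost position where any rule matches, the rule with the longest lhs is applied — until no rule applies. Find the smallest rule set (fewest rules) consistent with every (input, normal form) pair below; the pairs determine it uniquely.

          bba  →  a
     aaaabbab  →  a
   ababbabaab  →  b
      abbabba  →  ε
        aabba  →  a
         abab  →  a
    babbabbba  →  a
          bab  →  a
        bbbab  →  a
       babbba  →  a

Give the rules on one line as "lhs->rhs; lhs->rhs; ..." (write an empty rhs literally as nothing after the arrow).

  | bba => ba => a
  | aaaabbab => aabbab => bbab => ba => a
  | ababbabaab => babbabaab => ababaab => babaab => aaab => ab => b
  | abbabba => bbabba => baba => aa => ε

aa->; ab->b; ba->a; bab->a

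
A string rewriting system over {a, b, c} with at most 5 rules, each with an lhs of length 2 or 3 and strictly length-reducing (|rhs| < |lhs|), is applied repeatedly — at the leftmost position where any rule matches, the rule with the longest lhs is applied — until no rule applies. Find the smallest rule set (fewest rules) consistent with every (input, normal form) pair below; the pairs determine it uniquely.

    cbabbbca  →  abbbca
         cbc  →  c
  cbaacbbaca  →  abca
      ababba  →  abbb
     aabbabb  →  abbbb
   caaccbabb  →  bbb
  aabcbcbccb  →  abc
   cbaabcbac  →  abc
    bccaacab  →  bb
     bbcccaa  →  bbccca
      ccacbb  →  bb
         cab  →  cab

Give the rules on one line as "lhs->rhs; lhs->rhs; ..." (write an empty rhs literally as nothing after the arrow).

  | cbabbbca => abbbca
  | cbc => c
  | cbaacbbaca => aacbbaca => acbbaca => abaca => abca
  | ababba => abbba => abbb

aa->a; ba->b; cac->b; cb->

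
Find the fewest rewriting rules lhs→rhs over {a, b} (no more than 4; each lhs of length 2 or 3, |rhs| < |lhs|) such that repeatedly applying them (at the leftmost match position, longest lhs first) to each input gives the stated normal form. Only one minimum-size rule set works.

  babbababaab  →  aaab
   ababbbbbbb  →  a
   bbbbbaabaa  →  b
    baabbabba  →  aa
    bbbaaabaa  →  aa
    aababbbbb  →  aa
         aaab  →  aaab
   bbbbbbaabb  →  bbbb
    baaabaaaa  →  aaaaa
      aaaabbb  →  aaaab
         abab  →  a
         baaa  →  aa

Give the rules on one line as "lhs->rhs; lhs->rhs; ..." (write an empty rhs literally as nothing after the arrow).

  | babbababaab => babababaab => baababaab => ababaab => abaaab => aaab
  | ababbbbbbb => ababbbbbb => ababbbbb => ababbbb => ababbb => ababb => abab => aba => a
  | bbbbbaabaa => bbbbabaa => bbbbaaa => bbbaa => bba => b
  | baabbabba => abbabba => ababba => ababa => abaa => aa

abb->ab; ba->; bab->ba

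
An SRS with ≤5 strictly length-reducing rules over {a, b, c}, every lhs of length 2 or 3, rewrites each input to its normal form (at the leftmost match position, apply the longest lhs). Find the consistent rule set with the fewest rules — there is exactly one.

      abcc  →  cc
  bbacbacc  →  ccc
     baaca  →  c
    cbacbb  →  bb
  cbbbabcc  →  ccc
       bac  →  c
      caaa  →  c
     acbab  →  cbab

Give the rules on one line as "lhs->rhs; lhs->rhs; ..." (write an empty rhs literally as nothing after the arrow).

ac->c; bc->c; ca->c; ccb->b

  | abcc => acc => cc
  | bbacbacc => bbcbacc => bcbacc => cbacc => cbcc => ccc
  | baaca => baca => bca => ca => c
  | cbacbb => cbcbb => ccbb => bb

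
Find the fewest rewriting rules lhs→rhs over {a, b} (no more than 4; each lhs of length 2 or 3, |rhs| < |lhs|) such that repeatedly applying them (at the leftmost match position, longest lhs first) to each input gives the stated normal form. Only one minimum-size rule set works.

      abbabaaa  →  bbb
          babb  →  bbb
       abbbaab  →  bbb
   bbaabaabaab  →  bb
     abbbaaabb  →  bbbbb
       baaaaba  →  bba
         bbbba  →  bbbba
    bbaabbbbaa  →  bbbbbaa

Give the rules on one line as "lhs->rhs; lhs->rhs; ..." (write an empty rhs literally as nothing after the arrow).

  | abbabaaa => bbabaaa => bbbaaa => bbb
  | babb => bbb
  | abbbaab => bbbaab => bbb
  | bbaabaabaab => bbaabaab => bbaab => bb

aaa->; aab->; ab->b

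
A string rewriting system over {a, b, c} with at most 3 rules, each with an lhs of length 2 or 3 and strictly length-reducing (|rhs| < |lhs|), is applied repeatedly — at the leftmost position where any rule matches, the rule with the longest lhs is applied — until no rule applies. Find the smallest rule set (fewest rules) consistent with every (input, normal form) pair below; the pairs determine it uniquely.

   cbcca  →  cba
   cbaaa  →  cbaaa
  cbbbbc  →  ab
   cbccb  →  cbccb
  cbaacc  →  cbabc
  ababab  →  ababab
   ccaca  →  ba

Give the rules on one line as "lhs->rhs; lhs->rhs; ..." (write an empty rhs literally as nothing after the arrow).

  | cbcca => cbca => cba
  | cbaaa
  | cbbbbc => cabbc => abbc => aac => ab
  | cbccb

ac->b; bb->a; ca->a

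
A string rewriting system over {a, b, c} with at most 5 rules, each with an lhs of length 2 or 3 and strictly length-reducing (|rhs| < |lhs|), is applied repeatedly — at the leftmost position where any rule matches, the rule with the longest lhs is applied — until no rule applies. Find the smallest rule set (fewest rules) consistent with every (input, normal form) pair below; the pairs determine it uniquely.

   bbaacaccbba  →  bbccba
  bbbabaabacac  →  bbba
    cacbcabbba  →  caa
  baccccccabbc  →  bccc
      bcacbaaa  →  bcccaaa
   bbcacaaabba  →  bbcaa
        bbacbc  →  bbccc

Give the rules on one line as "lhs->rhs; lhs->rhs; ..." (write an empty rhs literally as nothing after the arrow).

ab->; ac->; acb->cc; cab->a

  | bbaacaccbba => bbaaccbba => bbacbba => bbccba
  | bbbabaabacac => bbbaabacac => bbbaacac => bbbaac => bbba
  | cacbcabbba => ccccabbba => cccabba => ccaba => caa
  | baccccccabbc => bcccccabbc => bccccabc => bcccac => bccc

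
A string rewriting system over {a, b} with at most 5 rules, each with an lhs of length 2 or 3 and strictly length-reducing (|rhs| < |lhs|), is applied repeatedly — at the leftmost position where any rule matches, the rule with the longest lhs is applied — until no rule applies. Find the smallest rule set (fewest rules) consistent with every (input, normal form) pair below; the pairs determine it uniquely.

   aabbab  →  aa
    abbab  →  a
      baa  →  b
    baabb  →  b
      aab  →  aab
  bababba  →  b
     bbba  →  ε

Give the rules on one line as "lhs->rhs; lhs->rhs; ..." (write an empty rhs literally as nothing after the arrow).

  | aabbab => aabb => aa
  | abbab => abb => a
  | baa => b
  | baabb => bbb => b

ba->; baa->b; bb->; bba->b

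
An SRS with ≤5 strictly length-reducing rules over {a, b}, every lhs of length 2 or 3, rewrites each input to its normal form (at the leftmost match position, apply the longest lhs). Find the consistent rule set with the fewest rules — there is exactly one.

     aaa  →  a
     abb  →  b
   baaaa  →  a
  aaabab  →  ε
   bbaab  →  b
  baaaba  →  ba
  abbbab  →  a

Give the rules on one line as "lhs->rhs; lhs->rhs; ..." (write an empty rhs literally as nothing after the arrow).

  | aaa => bb => a
  | abb => b
  | baaaa => bbba => aba => a
  | aaabab => bbbab => abab => ab => ε

aaa->bb; ab->; bb->a; bba->b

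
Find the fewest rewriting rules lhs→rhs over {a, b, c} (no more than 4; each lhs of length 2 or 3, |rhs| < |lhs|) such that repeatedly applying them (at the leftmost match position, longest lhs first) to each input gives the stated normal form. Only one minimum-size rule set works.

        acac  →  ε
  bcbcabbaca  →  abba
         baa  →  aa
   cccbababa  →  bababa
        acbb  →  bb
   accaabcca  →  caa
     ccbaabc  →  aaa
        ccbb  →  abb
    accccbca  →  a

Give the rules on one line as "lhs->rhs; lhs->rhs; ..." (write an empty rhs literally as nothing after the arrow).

  | acac => ac => ε
  | bcbcabbaca => bcabbaca => abbaca => abba
  | baa => aa
  | cccbababa => acbababa => bababa

ac->; baa->aa; bc->; cc->a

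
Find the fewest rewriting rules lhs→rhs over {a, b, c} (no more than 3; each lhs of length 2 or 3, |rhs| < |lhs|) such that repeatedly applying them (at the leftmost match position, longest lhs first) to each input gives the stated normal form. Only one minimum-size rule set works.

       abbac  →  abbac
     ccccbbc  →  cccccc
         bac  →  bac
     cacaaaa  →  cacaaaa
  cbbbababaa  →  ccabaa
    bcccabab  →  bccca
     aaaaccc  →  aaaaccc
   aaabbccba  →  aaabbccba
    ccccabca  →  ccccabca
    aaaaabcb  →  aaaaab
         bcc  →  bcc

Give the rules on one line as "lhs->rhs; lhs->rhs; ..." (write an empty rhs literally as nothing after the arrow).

bab->; bcb->b; cbb->cc

  | abbac
  | ccccbbc => cccccc
  | bac
  | cacaaaa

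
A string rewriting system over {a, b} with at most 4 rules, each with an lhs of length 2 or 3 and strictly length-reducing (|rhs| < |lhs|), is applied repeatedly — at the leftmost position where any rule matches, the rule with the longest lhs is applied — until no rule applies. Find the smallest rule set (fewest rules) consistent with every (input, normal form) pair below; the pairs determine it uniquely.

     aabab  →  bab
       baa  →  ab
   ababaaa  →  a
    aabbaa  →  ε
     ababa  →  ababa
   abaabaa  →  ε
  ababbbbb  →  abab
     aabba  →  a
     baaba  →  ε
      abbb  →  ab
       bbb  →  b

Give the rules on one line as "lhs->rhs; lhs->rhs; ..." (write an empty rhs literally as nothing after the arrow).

  | aabab => bab
  | baa => ab
  | ababaaa => abaaba => aabba => bba => a
  | aabbaa => bbaa => aa => ε

aa->; baa->ab; bb->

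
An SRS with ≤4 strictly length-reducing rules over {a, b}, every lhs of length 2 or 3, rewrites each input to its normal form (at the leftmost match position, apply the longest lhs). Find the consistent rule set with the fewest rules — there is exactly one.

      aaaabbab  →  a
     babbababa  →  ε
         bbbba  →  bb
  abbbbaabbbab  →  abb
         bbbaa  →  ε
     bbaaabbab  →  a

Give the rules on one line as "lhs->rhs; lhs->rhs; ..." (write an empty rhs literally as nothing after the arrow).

aa->a; aab->aa; ba->; bba->

  | aaaabbab => aaabbab => aabbab => aabab => aaab => aab => aa => a
  | babbababa => bbababa => baba => ba => ε
  | bbbba => bb
  | abbbbaabbbab => abbabbbab => abbbab => abb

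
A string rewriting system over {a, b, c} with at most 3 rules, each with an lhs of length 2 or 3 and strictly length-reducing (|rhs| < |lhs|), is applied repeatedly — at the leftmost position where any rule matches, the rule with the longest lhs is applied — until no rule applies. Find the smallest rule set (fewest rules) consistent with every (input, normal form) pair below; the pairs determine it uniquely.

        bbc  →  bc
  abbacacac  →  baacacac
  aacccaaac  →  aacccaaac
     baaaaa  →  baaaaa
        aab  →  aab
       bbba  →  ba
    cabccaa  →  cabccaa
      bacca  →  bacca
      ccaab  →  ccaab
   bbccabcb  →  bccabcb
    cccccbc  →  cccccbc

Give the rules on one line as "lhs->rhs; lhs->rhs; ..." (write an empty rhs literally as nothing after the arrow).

  | bbc => bc
  | abbacacac => baacacac
  | aacccaaac
  | baaaaa

abb->ba; bb->b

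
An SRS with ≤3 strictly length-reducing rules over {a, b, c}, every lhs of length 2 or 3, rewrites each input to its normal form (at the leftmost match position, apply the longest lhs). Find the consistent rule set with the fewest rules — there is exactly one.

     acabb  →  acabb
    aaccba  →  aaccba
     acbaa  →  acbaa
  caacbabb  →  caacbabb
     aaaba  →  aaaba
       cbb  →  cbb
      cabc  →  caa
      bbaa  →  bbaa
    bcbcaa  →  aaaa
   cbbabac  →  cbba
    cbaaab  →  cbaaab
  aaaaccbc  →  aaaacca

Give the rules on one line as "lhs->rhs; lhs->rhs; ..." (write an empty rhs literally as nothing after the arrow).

  | acabb
  | aaccba
  | acbaa
  | caacbabb

bac->; bc->a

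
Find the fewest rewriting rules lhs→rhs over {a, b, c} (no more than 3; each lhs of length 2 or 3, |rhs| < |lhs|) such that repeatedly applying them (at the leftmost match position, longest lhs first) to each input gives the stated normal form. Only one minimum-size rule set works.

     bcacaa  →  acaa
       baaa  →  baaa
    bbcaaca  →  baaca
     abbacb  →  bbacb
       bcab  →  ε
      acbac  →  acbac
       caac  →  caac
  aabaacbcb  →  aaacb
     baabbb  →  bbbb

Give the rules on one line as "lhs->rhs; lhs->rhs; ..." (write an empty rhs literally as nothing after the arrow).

ab->; abb->bb; bc->

  | bcacaa => acaa
  | baaa
  | bbcaaca => baaca
  | abbacb => bbacb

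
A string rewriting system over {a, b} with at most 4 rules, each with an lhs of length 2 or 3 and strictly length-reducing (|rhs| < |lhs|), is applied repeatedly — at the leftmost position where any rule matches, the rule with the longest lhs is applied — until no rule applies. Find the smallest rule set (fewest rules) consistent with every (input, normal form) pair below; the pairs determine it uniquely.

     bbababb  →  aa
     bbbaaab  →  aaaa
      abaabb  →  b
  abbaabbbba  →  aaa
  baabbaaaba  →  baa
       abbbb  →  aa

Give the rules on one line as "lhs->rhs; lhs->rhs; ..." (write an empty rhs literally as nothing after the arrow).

ab->; aba->; bab->b; bbb->aa

  | bbababb => bbabb => bbb => aa
  | bbbaaab => aaaaab => aaaa
  | abaabb => abb => b
  | abbaabbbba => baabbbba => babbba => bbba => aaa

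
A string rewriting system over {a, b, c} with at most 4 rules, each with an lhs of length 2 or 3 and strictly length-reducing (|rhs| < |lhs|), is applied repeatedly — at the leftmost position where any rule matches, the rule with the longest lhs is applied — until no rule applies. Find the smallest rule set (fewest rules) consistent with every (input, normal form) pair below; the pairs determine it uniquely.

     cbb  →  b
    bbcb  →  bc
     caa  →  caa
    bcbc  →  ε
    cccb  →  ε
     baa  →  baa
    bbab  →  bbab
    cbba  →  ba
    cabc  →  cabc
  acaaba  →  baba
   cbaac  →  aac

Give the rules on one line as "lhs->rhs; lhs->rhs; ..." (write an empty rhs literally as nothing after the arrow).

  | cbb => b
  | bbcb => bc
  | caa
  | bcbc => cc => ε

aca->b; bcb->c; cb->; cc->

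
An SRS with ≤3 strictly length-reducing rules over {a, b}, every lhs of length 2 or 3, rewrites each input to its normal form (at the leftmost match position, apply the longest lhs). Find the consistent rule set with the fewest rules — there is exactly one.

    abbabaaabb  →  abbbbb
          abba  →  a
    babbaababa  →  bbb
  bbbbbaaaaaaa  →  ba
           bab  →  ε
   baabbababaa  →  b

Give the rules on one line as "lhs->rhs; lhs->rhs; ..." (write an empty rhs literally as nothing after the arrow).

aaa->bb; bab->; bba->

  | abbabaaabb => abaaabb => abbbbb
  | abba => a
  | babbaababa => baababa => baaa => bbb
  | bbbbbaaaaaaa => bbbaaaaaa => baaaaa => bbbaa => ba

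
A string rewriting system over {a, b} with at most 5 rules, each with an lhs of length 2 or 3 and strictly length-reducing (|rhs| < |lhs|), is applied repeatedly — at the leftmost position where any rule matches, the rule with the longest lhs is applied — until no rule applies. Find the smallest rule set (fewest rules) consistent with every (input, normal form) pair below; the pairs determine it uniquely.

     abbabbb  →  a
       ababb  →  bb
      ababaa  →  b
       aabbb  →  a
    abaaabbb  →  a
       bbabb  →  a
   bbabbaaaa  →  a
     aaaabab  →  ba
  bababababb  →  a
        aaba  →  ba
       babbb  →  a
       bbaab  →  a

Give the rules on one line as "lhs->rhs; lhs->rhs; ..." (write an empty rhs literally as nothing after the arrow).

  | abbabbb => babbb => bbb => a
  | ababb => aabb => bb
  | ababaa => aabaa => baa => b
  | aabbb => bbb => a

aa->; ab->a; abb->b; bbb->a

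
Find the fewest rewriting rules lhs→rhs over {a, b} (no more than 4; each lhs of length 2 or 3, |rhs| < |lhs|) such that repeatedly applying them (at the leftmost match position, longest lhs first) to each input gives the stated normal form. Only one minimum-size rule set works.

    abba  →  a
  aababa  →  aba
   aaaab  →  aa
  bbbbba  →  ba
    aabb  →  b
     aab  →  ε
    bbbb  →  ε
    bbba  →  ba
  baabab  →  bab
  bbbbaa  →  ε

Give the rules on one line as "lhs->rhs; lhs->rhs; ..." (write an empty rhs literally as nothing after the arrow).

  | abba => abb => a
  | aababa => aba
  | aaaab => aa
  | bbbbba => bbba => ba

aab->; bb->; bba->bb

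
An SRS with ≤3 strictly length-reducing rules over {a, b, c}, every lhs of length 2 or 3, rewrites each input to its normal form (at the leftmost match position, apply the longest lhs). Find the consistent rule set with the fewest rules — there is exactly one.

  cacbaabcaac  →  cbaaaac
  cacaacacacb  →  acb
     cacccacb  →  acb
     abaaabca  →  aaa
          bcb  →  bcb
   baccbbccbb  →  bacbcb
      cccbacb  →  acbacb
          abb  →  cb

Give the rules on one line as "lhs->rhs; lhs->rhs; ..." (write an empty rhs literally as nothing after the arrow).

  | cacbaabcaac => cbaabcaac => cbaccaac => cbaaaac
  | cacaacacacb => caacacacb => acacacb => acacb => acb
  | cacccacb => cccacb => acacb => acb
  | abaaabca => caaabca => aabca => acca => aaa

ab->c; ca->; cc->a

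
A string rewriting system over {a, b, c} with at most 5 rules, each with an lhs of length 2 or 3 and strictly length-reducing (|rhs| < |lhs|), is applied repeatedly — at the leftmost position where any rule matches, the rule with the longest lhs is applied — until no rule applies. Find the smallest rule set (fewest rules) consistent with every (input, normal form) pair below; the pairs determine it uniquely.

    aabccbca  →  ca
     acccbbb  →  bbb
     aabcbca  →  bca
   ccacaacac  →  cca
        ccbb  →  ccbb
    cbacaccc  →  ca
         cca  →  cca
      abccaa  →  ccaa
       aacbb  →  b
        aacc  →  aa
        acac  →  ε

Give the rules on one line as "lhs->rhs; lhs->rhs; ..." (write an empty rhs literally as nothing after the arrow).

  | aabccbca => accbca => abca => ca
  | acccbbb => acbbb => bbb
  | aabcbca => acbca => bca
  | ccacaacac => ccaacac => ccaac => cca

ab->; ac->; acc->a; bac->a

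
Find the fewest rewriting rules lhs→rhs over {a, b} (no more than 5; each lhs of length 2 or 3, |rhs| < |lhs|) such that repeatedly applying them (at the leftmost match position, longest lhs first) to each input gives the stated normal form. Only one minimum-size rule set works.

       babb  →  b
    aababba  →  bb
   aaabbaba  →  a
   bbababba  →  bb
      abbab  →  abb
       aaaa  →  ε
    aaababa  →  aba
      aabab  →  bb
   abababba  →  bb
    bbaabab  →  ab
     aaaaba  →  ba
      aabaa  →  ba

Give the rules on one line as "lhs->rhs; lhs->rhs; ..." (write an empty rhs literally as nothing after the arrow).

aa->b; baa->; bab->; bba->b

  | babb => b
  | aababba => bbabba => bbba => bb
  | aaabbaba => babbaba => baba => a
  | bbababba => bbabba => bbba => bb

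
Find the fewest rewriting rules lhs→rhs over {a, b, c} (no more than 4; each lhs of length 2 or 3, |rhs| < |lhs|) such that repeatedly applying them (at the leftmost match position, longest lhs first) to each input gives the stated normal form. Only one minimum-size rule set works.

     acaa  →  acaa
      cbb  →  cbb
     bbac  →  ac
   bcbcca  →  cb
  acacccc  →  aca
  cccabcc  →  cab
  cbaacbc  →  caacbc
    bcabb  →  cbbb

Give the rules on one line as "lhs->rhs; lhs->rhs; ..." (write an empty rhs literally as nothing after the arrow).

ba->a; bca->cb; cc->

  | acaa
  | cbb
  | bbac => bac => ac
  | bcbcca => bcba => bca => cb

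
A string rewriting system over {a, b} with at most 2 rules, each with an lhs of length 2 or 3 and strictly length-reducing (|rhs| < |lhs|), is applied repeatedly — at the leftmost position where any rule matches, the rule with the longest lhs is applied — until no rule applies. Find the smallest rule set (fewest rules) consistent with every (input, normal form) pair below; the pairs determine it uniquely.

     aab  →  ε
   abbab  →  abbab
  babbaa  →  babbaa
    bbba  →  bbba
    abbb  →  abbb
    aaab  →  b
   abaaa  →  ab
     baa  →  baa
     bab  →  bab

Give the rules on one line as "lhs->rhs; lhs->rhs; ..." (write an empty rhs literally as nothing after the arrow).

  | aab => ε
  | abbab
  | babbaa
  | bbba

aaa->; aab->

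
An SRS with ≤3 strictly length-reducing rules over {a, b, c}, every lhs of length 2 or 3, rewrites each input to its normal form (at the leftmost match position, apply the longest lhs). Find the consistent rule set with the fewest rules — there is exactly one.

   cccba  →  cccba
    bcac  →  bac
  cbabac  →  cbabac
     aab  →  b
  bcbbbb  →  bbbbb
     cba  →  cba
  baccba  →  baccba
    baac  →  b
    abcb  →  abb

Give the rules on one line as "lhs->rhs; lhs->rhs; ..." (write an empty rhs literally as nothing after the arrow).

aa->; bc->b

  | cccba
  | bcac => bac
  | cbabac
  | aab => b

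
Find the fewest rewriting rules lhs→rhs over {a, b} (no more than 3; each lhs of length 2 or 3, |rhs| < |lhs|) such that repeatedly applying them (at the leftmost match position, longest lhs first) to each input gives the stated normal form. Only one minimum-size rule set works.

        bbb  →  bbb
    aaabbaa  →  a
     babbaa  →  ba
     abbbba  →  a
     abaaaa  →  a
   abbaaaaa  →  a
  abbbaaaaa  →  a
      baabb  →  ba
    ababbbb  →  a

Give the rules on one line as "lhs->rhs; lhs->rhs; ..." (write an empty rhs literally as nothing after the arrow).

  | bbb
  | aaabbaa => aabbaa => abbaa => abaa => aaa => aa => a
  | babbaa => babaa => baaa => baa => ba
  | abbbba => abbba => abba => aba => aa => a

aa->a; ab->a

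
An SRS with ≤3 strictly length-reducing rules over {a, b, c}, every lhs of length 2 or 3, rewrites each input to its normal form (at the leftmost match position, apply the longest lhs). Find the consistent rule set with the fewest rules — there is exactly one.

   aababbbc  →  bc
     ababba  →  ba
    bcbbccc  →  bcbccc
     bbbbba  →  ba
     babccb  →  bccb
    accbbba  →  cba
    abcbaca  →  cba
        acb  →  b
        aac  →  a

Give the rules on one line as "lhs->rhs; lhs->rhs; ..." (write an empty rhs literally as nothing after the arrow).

ab->; ac->; bb->b

  | aababbbc => aabbbc => abbc => bc
  | ababba => abba => ba
  | bcbbccc => bcbccc
  | bbbbba => bbbba => bbba => bba => ba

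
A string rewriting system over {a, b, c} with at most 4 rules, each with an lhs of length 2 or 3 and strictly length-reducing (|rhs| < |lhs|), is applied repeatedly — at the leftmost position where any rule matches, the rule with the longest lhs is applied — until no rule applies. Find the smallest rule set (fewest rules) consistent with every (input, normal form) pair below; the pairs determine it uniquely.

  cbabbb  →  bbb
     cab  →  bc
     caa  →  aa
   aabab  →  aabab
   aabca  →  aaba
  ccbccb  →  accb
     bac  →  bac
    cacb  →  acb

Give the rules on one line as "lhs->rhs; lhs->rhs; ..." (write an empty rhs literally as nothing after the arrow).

  | cbabbb => bbb
  | cab => bc
  | caa => aa
  | aabab

ca->a; cab->bc; cba->; cbc->ac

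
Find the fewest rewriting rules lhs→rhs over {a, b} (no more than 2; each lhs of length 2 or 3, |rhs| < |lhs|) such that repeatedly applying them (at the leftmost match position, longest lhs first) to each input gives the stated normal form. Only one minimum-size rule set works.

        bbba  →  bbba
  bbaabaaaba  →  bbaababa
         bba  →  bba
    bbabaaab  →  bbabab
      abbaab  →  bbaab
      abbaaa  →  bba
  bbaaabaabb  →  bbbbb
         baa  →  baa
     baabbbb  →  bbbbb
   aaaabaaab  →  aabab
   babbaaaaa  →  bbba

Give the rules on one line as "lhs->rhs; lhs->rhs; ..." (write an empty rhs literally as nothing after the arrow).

aaa->a; abb->bb

  | bbba
  | bbaabaaaba => bbaababa
  | bba
  | bbabaaab => bbabab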